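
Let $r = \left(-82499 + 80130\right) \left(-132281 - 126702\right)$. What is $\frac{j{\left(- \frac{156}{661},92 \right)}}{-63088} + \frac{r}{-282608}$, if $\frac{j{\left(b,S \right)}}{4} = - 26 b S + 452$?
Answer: $- \frac{1599106717761269}{736567730384} \approx -2171.0$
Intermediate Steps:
$r = 613530727$ ($r = \left(-2369\right) \left(-258983\right) = 613530727$)
$j{\left(b,S \right)} = 1808 - 104 S b$ ($j{\left(b,S \right)} = 4 \left(- 26 b S + 452\right) = 4 \left(- 26 S b + 452\right) = 4 \left(452 - 26 S b\right) = 1808 - 104 S b$)
$\frac{j{\left(- \frac{156}{661},92 \right)}}{-63088} + \frac{r}{-282608} = \frac{1808 - 9568 \left(- \frac{156}{661}\right)}{-63088} + \frac{613530727}{-282608} = \left(1808 - 9568 \left(\left(-156\right) \frac{1}{661}\right)\right) \left(- \frac{1}{63088}\right) + 613530727 \left(- \frac{1}{282608}\right) = \left(1808 - 9568 \left(- \frac{156}{661}\right)\right) \left(- \frac{1}{63088}\right) - \frac{613530727}{282608} = \left(1808 + \frac{1492608}{661}\right) \left(- \frac{1}{63088}\right) - \frac{613530727}{282608} = \frac{2687696}{661} \left(- \frac{1}{63088}\right) - \frac{613530727}{282608} = - \frac{167981}{2606323} - \frac{613530727}{282608} = - \frac{1599106717761269}{736567730384}$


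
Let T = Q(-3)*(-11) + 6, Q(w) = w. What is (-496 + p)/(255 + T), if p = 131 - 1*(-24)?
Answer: -341/294 ≈ -1.1599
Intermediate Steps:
p = 155 (p = 131 + 24 = 155)
T = 39 (T = -3*(-11) + 6 = 33 + 6 = 39)
(-496 + p)/(255 + T) = (-496 + 155)/(255 + 39) = -341/294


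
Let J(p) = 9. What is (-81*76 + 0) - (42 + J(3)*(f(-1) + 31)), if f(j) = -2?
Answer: -6459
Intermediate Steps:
(-81*76 + 0) - (42 + J(3)*(f(-1) + 31)) = (-81*76 + 0) - (42 + 9*(-2 + 31)) = (-6156 + 0) - (42 + 9*29) = -6156 - (42 + 261) = -6156 - 1*303 = -6156 - 303 = -6459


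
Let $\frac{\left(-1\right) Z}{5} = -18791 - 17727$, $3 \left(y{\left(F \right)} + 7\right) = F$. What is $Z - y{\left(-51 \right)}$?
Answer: $182614$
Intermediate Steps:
$y{\left(F \right)} = -7 + \frac{F}{3}$
$Z = 182590$ ($Z = - 5 \left(-18791 - 17727\right) = \left(-5\right) \left(-36518\right) = 182590$)
$Z - y{\left(-51 \right)} = 182590 - \left(-7 + \frac{1}{3} \left(-51\right)\right) = 182590 - \left(-7 - 17\right) = 182590 - -24 = 182590 + 24 = 182614$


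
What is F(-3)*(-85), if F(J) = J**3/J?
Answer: -765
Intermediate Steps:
F(J) = J**2
F(-3)*(-85) = (-3)**2*(-85) = 9*(-85) = -765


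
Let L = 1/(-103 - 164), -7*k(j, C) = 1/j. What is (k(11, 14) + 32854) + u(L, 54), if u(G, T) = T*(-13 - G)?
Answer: 220338953/6853 ≈ 32152.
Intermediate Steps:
k(j, C) = -1/(7*j)
L = -1/267 (L = 1/(-267) = -1/267 ≈ -0.0037453)
(k(11, 14) + 32854) + u(L, 54) = (-⅐/11 + 32854) - 1*54*(13 - 1/267) = (-⅐*1/11 + 32854) - 1*54*3470/267 = (-1/77 + 32854) - 62460/89 = 2529757/77 - 62460/89 = 220338953/6853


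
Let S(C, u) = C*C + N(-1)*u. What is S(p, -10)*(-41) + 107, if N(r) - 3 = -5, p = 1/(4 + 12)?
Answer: -182569/256 ≈ -713.16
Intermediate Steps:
p = 1/16 ≈ 0.062500
N(r) = -2 (N(r) = 3 - 5 = -2)
S(C, u) = C² - 2*u (S(C, u) = C*C - 2*u = C² - 2*u)
S(p, -10)*(-41) + 107 = ((1/16)² - 2*(-10))*(-41) + 107 = (1/256 + 20)*(-41) + 107 = (5121/256)*(-41) + 107 = -209961/256 + 107 = -182569/256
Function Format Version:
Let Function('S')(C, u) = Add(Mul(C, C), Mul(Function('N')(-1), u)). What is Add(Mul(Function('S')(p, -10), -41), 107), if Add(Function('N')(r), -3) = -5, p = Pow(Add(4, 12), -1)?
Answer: Rational(-182569, 256) ≈ -713.16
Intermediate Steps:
p = Rational(1, 16) (p = Pow(16, -1) = Rational(1, 16) ≈ 0.062500)
Function('N')(r) = -2 (Function('N')(r) = Add(3, -5) = -2)
Function('S')(C, u) = Add(Pow(C, 2), Mul(-2, u)) (Function('S')(C, u) = Add(Mul(C, C), Mul(-2, u)) = Add(Pow(C, 2), Mul(-2, u)))
Add(Mul(Function('S')(p, -10), -41), 107) = Add(Mul(Add(Pow(Rational(1, 16), 2), Mul(-2, -10)), -41), 107) = Add(Mul(Add(Rational(1, 256), 20), -41), 107) = Add(Mul(Rational(5121, 256), -41), 107) = Add(Rational(-209961, 256), 107) = Rational(-182569, 256)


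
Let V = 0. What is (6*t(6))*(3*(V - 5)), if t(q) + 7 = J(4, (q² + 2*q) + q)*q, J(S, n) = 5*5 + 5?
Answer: -15570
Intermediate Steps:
J(S, n) = 30 (J(S, n) = 25 + 5 = 30)
t(q) = -7 + 30*q
(6*t(6))*(3*(V - 5)) = (6*(-7 + 30*6))*(3*(0 - 5)) = (6*(-7 + 180))*(3*(-5)) = (6*173)*(-15) = 1038*(-15) = -15570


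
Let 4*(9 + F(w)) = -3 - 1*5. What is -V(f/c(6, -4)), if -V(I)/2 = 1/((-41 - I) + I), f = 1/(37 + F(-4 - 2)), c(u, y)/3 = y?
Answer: -2/41 ≈ -0.048781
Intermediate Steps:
F(w) = -11 (F(w) = -9 + (-3 - 1*5)/4 = -9 + (-3 - 5)/4 = -9 + (¼)*(-8) = -9 - 2 = -11)
c(u, y) = 3*y
f = 1/26 (f = 1/(37 - 11) = 1/26 ≈ 0.038462)
V(I) = 2/41 (V(I) = -2/((-41 - I) + I) = -2/(-41) = -2*(-1/41) = 2/41)
-V(f/c(6, -4)) = -1*2/41 = -2/41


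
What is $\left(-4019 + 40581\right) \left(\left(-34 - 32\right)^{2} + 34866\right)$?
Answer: $1434034764$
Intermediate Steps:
$\left(-4019 + 40581\right) \left(\left(-34 - 32\right)^{2} + 34866\right) = 36562 \left(\left(-66\right)^{2} + 34866\right) = 36562 \left(4356 + 34866\right) = 36562 \cdot 39222 = 1434034764$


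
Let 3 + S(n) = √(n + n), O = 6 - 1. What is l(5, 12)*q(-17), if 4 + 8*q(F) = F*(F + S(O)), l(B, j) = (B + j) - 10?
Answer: 294 - 119*√10/8 ≈ 246.96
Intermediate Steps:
O = 5
S(n) = -3 + √2*√n (S(n) = -3 + √(n + n) = -3 + √(2*n) = -3 + √2*√n)
l(B, j) = -10 + B + j
q(F) = -½ + F*(-3 + F + √10)/8 (q(F) = -½ + (F*(F + (-3 + √2*√5)))/8 = -½ + (F*(F + (-3 + √10)))/8 = -½ + (F*(-3 + F + √10))/8 = -½ + F*(-3 + F + √10)/8)
l(5, 12)*q(-17) = (-10 + 5 + 12)*(-½ + (⅛)*(-17)² - ⅛*(-17)*(3 - √10)) = 7*(-½ + (⅛)*289 + (51/8 - 17*√10/8)) = 7*(-½ + 289/8 + (51/8 - 17*√10/8)) = 7*(42 - 17*√10/8) = 294 - 119*√10/8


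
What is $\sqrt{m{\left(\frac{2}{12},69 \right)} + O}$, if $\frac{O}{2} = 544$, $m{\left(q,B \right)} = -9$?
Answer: $\sqrt{1079} \approx 32.848$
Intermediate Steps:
$O = 1088$ ($O = 2 \cdot 544 = 1088$)
$\sqrt{m{\left(\frac{2}{12},69 \right)} + O} = \sqrt{-9 + 1088} = \sqrt{1079}$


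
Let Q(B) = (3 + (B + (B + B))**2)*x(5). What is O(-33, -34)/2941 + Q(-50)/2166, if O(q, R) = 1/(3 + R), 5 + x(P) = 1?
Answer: -1367747703/32912731 ≈ -41.557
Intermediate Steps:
x(P) = -4 (x(P) = -5 + 1 = -4)
Q(B) = -12 - 36*B**2 (Q(B) = (3 + (B + (B + B))**2)*(-4) = (3 + (B + 2*B)**2)*(-4) = (3 + (3*B)**2)*(-4) = (3 + 9*B**2)*(-4) = -12 - 36*B**2)
O(-33, -34)/2941 + Q(-50)/2166 = 1/((3 - 34)*2941) + (-12 - 36*(-50)**2)/2166 = (1/2941)/(-31) + (-12 - 36*2500)*(1/2166) = -1/31*1/2941 + (-12 - 90000)*(1/2166) = -1/91171 - 90012*1/2166 = -1/91171 - 15002/361 = -1367747703/32912731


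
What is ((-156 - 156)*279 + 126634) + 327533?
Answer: 367119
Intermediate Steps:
((-156 - 156)*279 + 126634) + 327533 = (-312*279 + 126634) + 327533 = (-87048 + 126634) + 327533 = 39586 + 327533 = 367119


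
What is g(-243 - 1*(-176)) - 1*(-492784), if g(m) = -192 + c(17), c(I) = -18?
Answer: 492574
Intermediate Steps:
g(m) = -210 (g(m) = -192 - 18 = -210)
g(-243 - 1*(-176)) - 1*(-492784) = -210 - 1*(-492784) = -210 + 492784 = 492574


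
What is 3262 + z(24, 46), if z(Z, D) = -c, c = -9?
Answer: 3271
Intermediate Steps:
z(Z, D) = 9 (z(Z, D) = -1*(-9) = 9)
3262 + z(24, 46) = 3262 + 9 = 3271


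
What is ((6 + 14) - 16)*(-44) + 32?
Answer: -144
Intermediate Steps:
((6 + 14) - 16)*(-44) + 32 = (20 - 16)*(-44) + 32 = 4*(-44) + 32 = -176 + 32 = -144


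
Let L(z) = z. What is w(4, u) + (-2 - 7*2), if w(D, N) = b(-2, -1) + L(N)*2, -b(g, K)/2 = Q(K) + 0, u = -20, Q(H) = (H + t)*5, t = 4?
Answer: -86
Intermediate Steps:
Q(H) = 20 + 5*H (Q(H) = (H + 4)*5 = (4 + H)*5 = 20 + 5*H)
b(g, K) = -40 - 10*K (b(g, K) = -2*((20 + 5*K) + 0) = -2*(20 + 5*K) = -40 - 10*K)
w(D, N) = -30 + 2*N (w(D, N) = (-40 - 10*(-1)) + N*2 = (-40 + 10) + 2*N = -30 + 2*N)
w(4, u) + (-2 - 7*2) = (-30 + 2*(-20)) + (-2 - 7*2) = (-30 - 40) + (-2 - 14) = -70 - 16 = -86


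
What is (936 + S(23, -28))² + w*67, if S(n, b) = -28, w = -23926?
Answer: -778578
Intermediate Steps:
(936 + S(23, -28))² + w*67 = (936 - 28)² - 23926*67 = 908² - 1603042 = 824464 - 1603042 = -778578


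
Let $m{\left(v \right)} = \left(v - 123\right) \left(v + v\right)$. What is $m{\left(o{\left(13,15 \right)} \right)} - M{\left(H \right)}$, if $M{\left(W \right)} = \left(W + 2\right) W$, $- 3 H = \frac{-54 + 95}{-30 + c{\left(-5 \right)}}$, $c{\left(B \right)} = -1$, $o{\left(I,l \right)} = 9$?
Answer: $- \frac{17757055}{8649} \approx -2053.1$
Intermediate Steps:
$m{\left(v \right)} = 2 v \left(-123 + v\right)$ ($m{\left(v \right)} = \left(-123 + v\right) 2 v = 2 v \left(-123 + v\right)$)
$H = \frac{41}{93}$ ($H = - \frac{\left(-54 + 95\right) \frac{1}{-30 - 1}}{3} = - \frac{41 \frac{1}{-31}}{3} = - \frac{41 \left(- \frac{1}{31}\right)}{3} = \left(- \frac{1}{3}\right) \left(- \frac{41}{31}\right) = \frac{41}{93} \approx 0.44086$)
$M{\left(W \right)} = W \left(2 + W\right)$ ($M{\left(W \right)} = \left(2 + W\right) W = W \left(2 + W\right)$)
$m{\left(o{\left(13,15 \right)} \right)} - M{\left(H \right)} = 2 \cdot 9 \left(-123 + 9\right) - \frac{41 \left(2 + \frac{41}{93}\right)}{93} = 2 \cdot 9 \left(-114\right) - \frac{41}{93} \cdot \frac{227}{93} = -2052 - \frac{9307}{8649} = - \frac{17757055}{8649}$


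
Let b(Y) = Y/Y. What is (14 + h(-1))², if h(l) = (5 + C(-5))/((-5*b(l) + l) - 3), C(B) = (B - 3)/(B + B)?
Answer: 361201/2025 ≈ 178.37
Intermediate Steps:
C(B) = (-3 + B)/(2*B) (C(B) = (-3 + B)/((2*B)) = (-3 + B)*(1/(2*B)) = (-3 + B)/(2*B))
b(Y) = 1
h(l) = 29/(5*(-8 + l)) (h(l) = (5 + (½)*(-3 - 5)/(-5))/((-5*1 + l) - 3) = (5 + (½)*(-⅕)*(-8))/((-5 + l) - 3) = (5 + ⅘)/(-8 + l) = 29/(5*(-8 + l)))
(14 + h(-1))² = (14 + 29/(5*(-8 - 1)))² = (14 + (29/5)/(-9))² = (14 + (29/5)*(-⅑))² = (14 - 29/45)² = (601/45)² = 361201/2025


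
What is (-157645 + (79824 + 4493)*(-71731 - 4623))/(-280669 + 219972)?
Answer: 6438097863/60697 ≈ 1.0607e+5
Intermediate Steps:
(-157645 + (79824 + 4493)*(-71731 - 4623))/(-280669 + 219972) = (-157645 + 84317*(-76354))/(-60697) = (-157645 - 6437940218)*(-1/60697) = -6438097863*(-1/60697) = 6438097863/60697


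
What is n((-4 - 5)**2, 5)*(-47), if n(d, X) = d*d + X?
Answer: -308602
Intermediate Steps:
n(d, X) = X + d**2 (n(d, X) = d**2 + X = X + d**2)
n((-4 - 5)**2, 5)*(-47) = (5 + ((-4 - 5)**2)**2)*(-47) = (5 + ((-9)**2)**2)*(-47) = (5 + 81**2)*(-47) = (5 + 6561)*(-47) = 6566*(-47) = -308602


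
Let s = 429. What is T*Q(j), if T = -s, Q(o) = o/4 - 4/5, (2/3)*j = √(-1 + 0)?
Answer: 1716/5 - 1287*I/8 ≈ 343.2 - 160.88*I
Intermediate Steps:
j = 3*I/2 (j = 3*√(-1 + 0)/2 = 3*√(-1)/2 = 3*I/2 ≈ 1.5*I)
Q(o) = -⅘ + o/4 (Q(o) = o*(¼) - 4*⅕ = o/4 - ⅘ = -⅘ + o/4)
T = -429 (T = -1*429 = -429)
T*Q(j) = -429*(-⅘ + (3*I/2)/4) = -429*(-⅘ + 3*I/8) = 1716/5 - 1287*I/8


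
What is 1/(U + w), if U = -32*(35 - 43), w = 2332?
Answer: 1/2588 ≈ 0.00038640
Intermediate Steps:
U = 256 (U = -32*(-8) = 256)
1/(U + w) = 1/(256 + 2332) = 1/2588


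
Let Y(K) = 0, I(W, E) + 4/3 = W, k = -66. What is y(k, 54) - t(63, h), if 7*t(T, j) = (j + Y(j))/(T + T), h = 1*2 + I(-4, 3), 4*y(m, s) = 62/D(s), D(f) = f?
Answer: 57/196 ≈ 0.29082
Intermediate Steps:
I(W, E) = -4/3 + W
y(m, s) = 31/(2*s) (y(m, s) = (62/s)/4 = 31/(2*s))
h = -10/3 (h = 1*2 + (-4/3 - 4) = 2 - 16/3 = -10/3 ≈ -3.3333)
t(T, j) = j/(14*T) (t(T, j) = ((j + 0)/(T + T))/7 = (j/((2*T)))/7 = (j*(1/(2*T)))/7 = (j/(2*T))/7 = j/(14*T))
y(k, 54) - t(63, h) = (31/2)/54 - (-10)/(14*3*63) = (31/2)*(1/54) - (-10)/(14*3*63) = 31/108 - 1*(-5/1323) = 31/108 + 5/1323 = 57/196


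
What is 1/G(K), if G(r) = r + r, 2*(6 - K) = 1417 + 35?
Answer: -1/1440 ≈ -0.00069444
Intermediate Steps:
K = -720 (K = 6 - (1417 + 35)/2 = 6 - 1/2*1452 = 6 - 726 = -720)
G(r) = 2*r
1/G(K) = 1/(2*(-720)) = 1/(-1440) = -1/1440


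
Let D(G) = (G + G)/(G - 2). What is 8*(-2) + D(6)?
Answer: -13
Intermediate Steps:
D(G) = 2*G/(-2 + G) (D(G) = (2*G)/(-2 + G) = 2*G/(-2 + G))
8*(-2) + D(6) = 8*(-2) + 2*6/(-2 + 6) = -16 + 2*6/4 = -16 + 2*6*(¼) = -16 + 3 = -13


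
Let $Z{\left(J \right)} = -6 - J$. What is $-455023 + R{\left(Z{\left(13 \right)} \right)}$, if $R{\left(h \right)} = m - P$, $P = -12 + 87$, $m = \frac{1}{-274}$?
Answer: $- \frac{124696853}{274} \approx -4.551 \cdot 10^{5}$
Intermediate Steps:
$m = - \frac{1}{274} \approx -0.0036496$
$P = 75$
$R{\left(h \right)} = - \frac{20551}{274}$ ($R{\left(h \right)} = - \frac{1}{274} - 75 = - \frac{20551}{274}$)
$-455023 + R{\left(Z{\left(13 \right)} \right)} = -455023 - \frac{20551}{274} = - \frac{124696853}{274}$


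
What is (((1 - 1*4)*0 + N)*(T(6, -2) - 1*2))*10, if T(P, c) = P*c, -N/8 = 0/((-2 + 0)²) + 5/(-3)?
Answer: -5600/3 ≈ -1866.7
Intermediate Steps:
N = 40/3 (N = -8*(0/((-2 + 0)²) + 5/(-3)) = -8*(0/((-2)²) + 5*(-⅓)) = -8*(0/4 - 5/3) = -8*(0*(¼) - 5/3) = -8*(0 - 5/3) = -8*(-5/3) = 40/3 ≈ 13.333)
(((1 - 1*4)*0 + N)*(T(6, -2) - 1*2))*10 = (((1 - 1*4)*0 + 40/3)*(6*(-2) - 1*2))*10 = (((1 - 4)*0 + 40/3)*(-12 - 2))*10 = ((-3*0 + 40/3)*(-14))*10 = ((0 + 40/3)*(-14))*10 = ((40/3)*(-14))*10 = -560/3*10 = -5600/3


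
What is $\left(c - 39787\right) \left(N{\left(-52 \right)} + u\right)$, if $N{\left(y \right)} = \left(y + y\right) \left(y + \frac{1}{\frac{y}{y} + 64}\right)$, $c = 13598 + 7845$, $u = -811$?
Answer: $- \frac{421490088}{5} \approx -8.4298 \cdot 10^{7}$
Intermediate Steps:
$c = 21443$
$N{\left(y \right)} = 2 y \left(\frac{1}{65} + y\right)$ ($N{\left(y \right)} = 2 y \left(y + \frac{1}{1 + 64}\right) = 2 y \left(y + \frac{1}{65}\right) = 2 y \left(\frac{1}{65} + y\right)$)
$\left(c - 39787\right) \left(N{\left(-52 \right)} + u\right) = \left(21443 - 39787\right) \left(\frac{2}{65} \left(-52\right) \left(1 + 65 \left(-52\right)\right) - 811\right) = - 18344 \left(\frac{2}{65} \left(-52\right) \left(1 - 3380\right) - 811\right) = - 18344 \left(\frac{2}{65} \left(-52\right) \left(-3379\right) - 811\right) = - 18344 \left(\frac{27032}{5} - 811\right) = \left(-18344\right) \frac{22977}{5} = - \frac{421490088}{5}$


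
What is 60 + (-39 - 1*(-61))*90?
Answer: 2040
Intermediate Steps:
60 + (-39 - 1*(-61))*90 = 60 + (-39 + 61)*90 = 60 + 22*90 = 60 + 1980 = 2040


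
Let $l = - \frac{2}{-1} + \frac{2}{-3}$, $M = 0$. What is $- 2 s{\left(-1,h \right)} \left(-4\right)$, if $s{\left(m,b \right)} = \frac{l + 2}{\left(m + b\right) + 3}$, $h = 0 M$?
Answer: $\frac{40}{3} \approx 13.333$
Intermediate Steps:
$l = \frac{4}{3}$ ($l = \left(-2\right) \left(-1\right) + 2 \left(- \frac{1}{3}\right) = 2 - \frac{2}{3} = \frac{4}{3} \approx 1.3333$)
$h = 0$ ($h = 0 \cdot 0 = 0$)
$s{\left(m,b \right)} = \frac{10}{3 \left(3 + b + m\right)}$ ($s{\left(m,b \right)} = \frac{\frac{4}{3} + 2}{\left(m + b\right) + 3} = \frac{10}{3 \left(\left(b + m\right) + 3\right)} = \frac{10}{3 \left(3 + b + m\right)}$)
$- 2 s{\left(-1,h \right)} \left(-4\right) = - 2 \frac{10}{3 \left(3 + 0 - 1\right)} \left(-4\right) = - 2 \frac{10}{3 \cdot 2} \left(-4\right) = - 2 \cdot \frac{10}{3} \cdot \frac{1}{2} \left(-4\right) = \left(-2\right) \frac{5}{3} \left(-4\right) = \left(- \frac{10}{3}\right) \left(-4\right) = \frac{40}{3}$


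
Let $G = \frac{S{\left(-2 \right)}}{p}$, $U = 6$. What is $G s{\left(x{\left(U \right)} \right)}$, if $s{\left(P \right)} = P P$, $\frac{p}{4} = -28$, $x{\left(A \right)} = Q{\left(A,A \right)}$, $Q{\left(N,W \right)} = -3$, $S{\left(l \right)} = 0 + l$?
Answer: $\frac{9}{56} \approx 0.16071$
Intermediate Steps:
$S{\left(l \right)} = l$
$x{\left(A \right)} = -3$
$p = -112$ ($p = 4 \left(-28\right) = -112$)
$s{\left(P \right)} = P^{2}$
$G = \frac{1}{56}$ ($G = - \frac{2}{-112} = \left(-2\right) \left(- \frac{1}{112}\right) = \frac{1}{56} \approx 0.017857$)
$G s{\left(x{\left(U \right)} \right)} = \frac{\left(-3\right)^{2}}{56} = \frac{1}{56} \cdot 9 = \frac{9}{56}$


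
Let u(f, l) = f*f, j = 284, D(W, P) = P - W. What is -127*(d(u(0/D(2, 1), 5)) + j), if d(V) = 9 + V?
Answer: -37211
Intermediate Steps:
u(f, l) = f**2
-127*(d(u(0/D(2, 1), 5)) + j) = -127*((9 + (0/(1 - 1*2))**2) + 284) = -127*((9 + (0/(1 - 2))**2) + 284) = -127*((9 + (0/(-1))**2) + 284) = -127*((9 + (0*(-1))**2) + 284) = -127*((9 + 0**2) + 284) = -127*((9 + 0) + 284) = -127*(9 + 284) = -127*293 = -37211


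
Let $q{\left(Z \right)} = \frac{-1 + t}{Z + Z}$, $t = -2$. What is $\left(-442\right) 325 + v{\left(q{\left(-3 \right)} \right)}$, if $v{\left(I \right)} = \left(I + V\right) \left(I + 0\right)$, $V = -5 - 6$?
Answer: $- \frac{574621}{4} \approx -1.4366 \cdot 10^{5}$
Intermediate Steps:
$V = -11$
$q{\left(Z \right)} = - \frac{3}{2 Z}$ ($q{\left(Z \right)} = \frac{-1 - 2}{Z + Z} = - \frac{3}{2 Z}$)
$v{\left(I \right)} = I \left(-11 + I\right)$ ($v{\left(I \right)} = \left(I - 11\right) \left(I + 0\right) = \left(-11 + I\right) I = I \left(-11 + I\right)$)
$\left(-442\right) 325 + v{\left(q{\left(-3 \right)} \right)} = \left(-442\right) 325 + - \frac{3}{2 \left(-3\right)} \left(-11 - \frac{3}{2 \left(-3\right)}\right) = -143650 + \left(- \frac{3}{2}\right) \left(- \frac{1}{3}\right) \left(-11 - - \frac{1}{2}\right) = -143650 + \frac{-11 + \frac{1}{2}}{2} = -143650 + \frac{1}{2} \left(- \frac{21}{2}\right) = -143650 - \frac{21}{4} = - \frac{574621}{4}$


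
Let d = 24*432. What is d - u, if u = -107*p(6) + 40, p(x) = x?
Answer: 10970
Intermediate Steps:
u = -602 (u = -107*6 + 40 = -642 + 40 = -602)
d = 10368
d - u = 10368 - 1*(-602) = 10368 + 602 = 10970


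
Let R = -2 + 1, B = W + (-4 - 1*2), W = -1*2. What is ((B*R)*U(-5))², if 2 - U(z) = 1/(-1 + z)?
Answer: 2704/9 ≈ 300.44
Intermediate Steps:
W = -2
U(z) = 2 - 1/(-1 + z)
B = -8 (B = -2 + (-4 - 1*2) = -2 + (-4 - 2) = -2 - 6 = -8)
R = -1
((B*R)*U(-5))² = ((-8*(-1))*((-3 + 2*(-5))/(-1 - 5)))² = (8*((-3 - 10)/(-6)))² = (8*(-⅙*(-13)))² = (8*(13/6))² = (52/3)² = 2704/9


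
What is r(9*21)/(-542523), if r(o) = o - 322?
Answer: 133/542523 ≈ 0.00024515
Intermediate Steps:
r(o) = -322 + o
r(9*21)/(-542523) = (-322 + 9*21)/(-542523) = (-322 + 189)*(-1/542523) = -133*(-1/542523) = 133/542523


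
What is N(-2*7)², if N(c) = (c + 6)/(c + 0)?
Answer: 16/49 ≈ 0.32653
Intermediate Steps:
N(c) = (6 + c)/c
N(-2*7)² = ((6 - 2*7)/((-2*7)))² = ((6 - 14)/(-14))² = (-1/14*(-8))² = (4/7)² = 16/49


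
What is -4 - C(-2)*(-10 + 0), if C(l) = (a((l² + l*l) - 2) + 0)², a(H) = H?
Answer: 356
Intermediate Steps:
C(l) = (-2 + 2*l²)² (C(l) = (((l² + l*l) - 2) + 0)² = (((l² + l²) - 2) + 0)² = ((2*l² - 2) + 0)² = ((-2 + 2*l²) + 0)² = (-2 + 2*l²)²)
-4 - C(-2)*(-10 + 0) = -4 - 4*(-1 + (-2)²)²*(-10 + 0) = -4 - 4*(-1 + 4)²*(-10) = -4 - 4*3²*(-10) = -4 - 4*9*(-10) = -4 - 36*(-10) = -4 - 1*(-360) = -4 + 360 = 356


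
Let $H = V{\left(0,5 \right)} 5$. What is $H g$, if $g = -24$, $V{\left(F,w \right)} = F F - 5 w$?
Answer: $3000$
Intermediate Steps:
$V{\left(F,w \right)} = F^{2} - 5 w$
$H = -125$ ($H = \left(0^{2} - 25\right) 5 = \left(0 - 25\right) 5 = \left(-25\right) 5 = -125$)
$H g = \left(-125\right) \left(-24\right) = 3000$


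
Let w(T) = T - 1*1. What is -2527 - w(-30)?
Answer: -2496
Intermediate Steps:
w(T) = -1 + T (w(T) = T - 1 = -1 + T)
-2527 - w(-30) = -2527 - (-1 - 30) = -2527 - 1*(-31) = -2527 + 31 = -2496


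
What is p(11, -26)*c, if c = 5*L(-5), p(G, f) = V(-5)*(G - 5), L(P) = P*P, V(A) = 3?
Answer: 2250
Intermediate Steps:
L(P) = P**2
p(G, f) = -15 + 3*G (p(G, f) = 3*(G - 5) = 3*(-5 + G) = -15 + 3*G)
c = 125 (c = 5*(-5)**2 = 5*25 = 125)
p(11, -26)*c = (-15 + 3*11)*125 = (-15 + 33)*125 = 18*125 = 2250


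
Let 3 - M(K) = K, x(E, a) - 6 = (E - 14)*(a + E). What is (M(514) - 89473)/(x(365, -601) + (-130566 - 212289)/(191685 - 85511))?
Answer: 9553961216/8794735275 ≈ 1.0863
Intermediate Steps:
x(E, a) = 6 + (-14 + E)*(E + a) (x(E, a) = 6 + (E - 14)*(a + E) = 6 + (-14 + E)*(E + a))
M(K) = 3 - K
(M(514) - 89473)/(x(365, -601) + (-130566 - 212289)/(191685 - 85511)) = ((3 - 1*514) - 89473)/((6 + 365**2 - 14*365 - 14*(-601) + 365*(-601)) + (-130566 - 212289)/(191685 - 85511)) = ((3 - 514) - 89473)/((6 + 133225 - 5110 + 8414 - 219365) - 342855/106174) = (-511 - 89473)/(-82830 - 342855*1/106174) = -89984/(-82830 - 342855/106174) = -89984/(-8794735275/106174) = -89984*(-106174/8794735275) = 9553961216/8794735275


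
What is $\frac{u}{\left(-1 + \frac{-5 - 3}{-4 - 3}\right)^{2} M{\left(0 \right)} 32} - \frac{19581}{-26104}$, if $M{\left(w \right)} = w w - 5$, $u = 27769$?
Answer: $- \frac{4439510483}{522080} \approx -8503.5$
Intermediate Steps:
$M{\left(w \right)} = -5 + w^{2}$ ($M{\left(w \right)} = w^{2} - 5 = -5 + w^{2}$)
$\frac{u}{\left(-1 + \frac{-5 - 3}{-4 - 3}\right)^{2} M{\left(0 \right)} 32} - \frac{19581}{-26104} = \frac{27769}{\left(-1 + \frac{-5 - 3}{-4 - 3}\right)^{2} \left(-5 + 0^{2}\right) 32} - \frac{19581}{-26104} = \frac{27769}{\left(-1 - \frac{8}{-7}\right)^{2} \left(-5 + 0\right) 32} - - \frac{19581}{26104} = \frac{27769}{\left(-1 - - \frac{8}{7}\right)^{2} \left(-5\right) 32} + \frac{19581}{26104} = \frac{27769}{\left(-1 + \frac{8}{7}\right)^{2} \left(-5\right) 32} + \frac{19581}{26104} = \frac{27769}{\left(\frac{1}{7}\right)^{2} \left(-5\right) 32} + \frac{19581}{26104} = \frac{27769}{\frac{1}{49} \left(-5\right) 32} + \frac{19581}{26104} = \frac{27769}{\left(- \frac{5}{49}\right) 32} + \frac{19581}{26104} = \frac{27769}{- \frac{160}{49}} + \frac{19581}{26104} = 27769 \left(- \frac{49}{160}\right) + \frac{19581}{26104} = - \frac{1360681}{160} + \frac{19581}{26104} = - \frac{4439510483}{522080}$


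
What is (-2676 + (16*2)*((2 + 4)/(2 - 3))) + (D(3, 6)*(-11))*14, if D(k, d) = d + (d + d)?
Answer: -5640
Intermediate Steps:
D(k, d) = 3*d (D(k, d) = d + 2*d = 3*d)
(-2676 + (16*2)*((2 + 4)/(2 - 3))) + (D(3, 6)*(-11))*14 = (-2676 + (16*2)*((2 + 4)/(2 - 3))) + ((3*6)*(-11))*14 = (-2676 + 32*(6/(-1))) + (18*(-11))*14 = (-2676 + 32*(6*(-1))) - 198*14 = (-2676 + 32*(-6)) - 2772 = (-2676 - 192) - 2772 = -2868 - 2772 = -5640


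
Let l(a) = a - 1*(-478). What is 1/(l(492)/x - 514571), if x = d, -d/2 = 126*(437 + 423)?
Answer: -21672/11151782809 ≈ -1.9434e-6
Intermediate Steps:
l(a) = 478 + a (l(a) = a + 478 = 478 + a)
d = -216720 (d = -252*(437 + 423) = -252*860 = -2*108360 = -216720)
x = -216720
1/(l(492)/x - 514571) = 1/((478 + 492)/(-216720) - 514571) = 1/(970*(-1/216720) - 514571) = 1/(-97/21672 - 514571) = 1/(-11151782809/21672) = -21672/11151782809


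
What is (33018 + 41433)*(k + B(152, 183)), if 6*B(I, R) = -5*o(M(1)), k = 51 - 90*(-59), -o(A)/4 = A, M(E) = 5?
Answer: 400372661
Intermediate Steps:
o(A) = -4*A
k = 5361 (k = 51 + 5310 = 5361)
B(I, R) = 50/3 (B(I, R) = (-(-20)*5)/6 = (-5*(-20))/6 = (1/6)*100 = 50/3)
(33018 + 41433)*(k + B(152, 183)) = (33018 + 41433)*(5361 + 50/3) = 74451*(16133/3) = 400372661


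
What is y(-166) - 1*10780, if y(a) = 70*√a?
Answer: -10780 + 70*I*√166 ≈ -10780.0 + 901.89*I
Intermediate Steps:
y(-166) - 1*10780 = 70*√(-166) - 1*10780 = 70*(I*√166) - 10780 = 70*I*√166 - 10780 = -10780 + 70*I*√166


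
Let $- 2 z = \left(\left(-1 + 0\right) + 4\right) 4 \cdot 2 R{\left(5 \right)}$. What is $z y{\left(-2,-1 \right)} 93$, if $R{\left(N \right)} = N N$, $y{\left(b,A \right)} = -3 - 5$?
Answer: $223200$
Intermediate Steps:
$y{\left(b,A \right)} = -8$
$R{\left(N \right)} = N^{2}$
$z = -300$ ($z = - \frac{\left(\left(-1 + 0\right) + 4\right) 4 \cdot 2 \cdot 5^{2}}{2} = - \frac{\left(-1 + 4\right) 8 \cdot 25}{2} = - \frac{3 \cdot 200}{2} = \left(- \frac{1}{2}\right) 600 = -300$)
$z y{\left(-2,-1 \right)} 93 = \left(-300\right) \left(-8\right) 93 = 2400 \cdot 93 = 223200$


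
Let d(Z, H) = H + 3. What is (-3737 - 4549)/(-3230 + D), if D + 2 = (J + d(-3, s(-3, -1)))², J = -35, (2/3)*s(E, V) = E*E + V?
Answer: 1381/472 ≈ 2.9258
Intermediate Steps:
s(E, V) = 3*V/2 + 3*E²/2 (s(E, V) = 3*(E*E + V)/2 = 3*(E² + V)/2 = 3*(V + E²)/2 = 3*V/2 + 3*E²/2)
d(Z, H) = 3 + H
D = 398 (D = -2 + (-35 + (3 + ((3/2)*(-1) + (3/2)*(-3)²)))² = -2 + (-35 + (3 + (-3/2 + (3/2)*9)))² = -2 + (-35 + (3 + (-3/2 + 27/2)))² = -2 + (-35 + (3 + 12))² = -2 + (-35 + 15)² = -2 + (-20)² = -2 + 400 = 398)
(-3737 - 4549)/(-3230 + D) = (-3737 - 4549)/(-3230 + 398) = -8286/(-2832) = -8286*(-1/2832) = 1381/472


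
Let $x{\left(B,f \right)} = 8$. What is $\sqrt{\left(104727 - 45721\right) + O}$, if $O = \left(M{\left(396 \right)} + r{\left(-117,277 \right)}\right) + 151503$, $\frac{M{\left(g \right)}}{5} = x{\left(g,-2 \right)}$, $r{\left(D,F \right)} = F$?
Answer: $37 \sqrt{154} \approx 459.16$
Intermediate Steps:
$M{\left(g \right)} = 40$ ($M{\left(g \right)} = 5 \cdot 8 = 40$)
$O = 151820$ ($O = \left(40 + 277\right) + 151503 = 317 + 151503 = 151820$)
$\sqrt{\left(104727 - 45721\right) + O} = \sqrt{\left(104727 - 45721\right) + 151820} = \sqrt{59006 + 151820} = \sqrt{210826} = 37 \sqrt{154}$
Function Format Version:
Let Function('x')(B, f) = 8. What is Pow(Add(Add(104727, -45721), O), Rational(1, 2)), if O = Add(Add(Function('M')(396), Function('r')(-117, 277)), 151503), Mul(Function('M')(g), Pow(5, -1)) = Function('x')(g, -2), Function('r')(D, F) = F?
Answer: Mul(37, Pow(154, Rational(1, 2))) ≈ 459.16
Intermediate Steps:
Function('M')(g) = 40 (Function('M')(g) = Mul(5, 8) = 40)
O = 151820 (O = Add(Add(40, 277), 151503) = Add(317, 151503) = 151820)
Pow(Add(Add(104727, -45721), O), Rational(1, 2)) = Pow(Add(Add(104727, -45721), 151820), Rational(1, 2)) = Pow(Add(59006, 151820), Rational(1, 2)) = Pow(210826, Rational(1, 2)) = Mul(37, Pow(154, Rational(1, 2)))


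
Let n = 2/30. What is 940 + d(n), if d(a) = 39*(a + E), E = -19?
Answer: 1008/5 ≈ 201.60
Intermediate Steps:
n = 1/15 (n = 2*(1/30) = 1/15 ≈ 0.066667)
d(a) = -741 + 39*a (d(a) = 39*(a - 19) = 39*(-19 + a) = -741 + 39*a)
940 + d(n) = 940 + (-741 + 39*(1/15)) = 940 + (-741 + 13/5) = 940 - 3692/5 = 1008/5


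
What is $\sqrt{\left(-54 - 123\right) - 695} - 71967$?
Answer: $-71967 + 2 i \sqrt{218} \approx -71967.0 + 29.53 i$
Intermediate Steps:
$\sqrt{\left(-54 - 123\right) - 695} - 71967 = \sqrt{-177 - 695} - 71967 = \sqrt{-872} - 71967 = 2 i \sqrt{218} - 71967 = -71967 + 2 i \sqrt{218}$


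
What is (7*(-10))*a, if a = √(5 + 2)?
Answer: -70*√7 ≈ -185.20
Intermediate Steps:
a = √7 ≈ 2.6458
(7*(-10))*a = (7*(-10))*√7 = -70*√7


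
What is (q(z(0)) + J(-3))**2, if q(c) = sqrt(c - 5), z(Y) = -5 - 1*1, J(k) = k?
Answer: (3 - I*sqrt(11))**2 ≈ -2.0 - 19.9*I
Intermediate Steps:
z(Y) = -6 (z(Y) = -5 - 1 = -6)
q(c) = sqrt(-5 + c)
(q(z(0)) + J(-3))**2 = (sqrt(-5 - 6) - 3)**2 = (sqrt(-11) - 3)**2 = (I*sqrt(11) - 3)**2 = (-3 + I*sqrt(11))**2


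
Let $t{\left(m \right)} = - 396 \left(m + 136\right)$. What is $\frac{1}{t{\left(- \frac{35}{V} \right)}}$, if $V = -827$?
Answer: $- \frac{827}{44552772} \approx -1.8562 \cdot 10^{-5}$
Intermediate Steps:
$t{\left(m \right)} = -53856 - 396 m$ ($t{\left(m \right)} = - 396 \left(136 + m\right) = -53856 - 396 m$)
$\frac{1}{t{\left(- \frac{35}{V} \right)}} = \frac{1}{-53856 - 396 \left(- \frac{35}{-827}\right)} = \frac{1}{-53856 - 396 \left(\left(-35\right) \left(- \frac{1}{827}\right)\right)} = \frac{1}{-53856 - \frac{13860}{827}} = \frac{1}{- \frac{44552772}{827}} = - \frac{827}{44552772}$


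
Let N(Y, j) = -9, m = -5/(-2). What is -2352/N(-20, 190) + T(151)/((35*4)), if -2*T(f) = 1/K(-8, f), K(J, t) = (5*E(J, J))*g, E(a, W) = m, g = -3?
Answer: 914667/3500 ≈ 261.33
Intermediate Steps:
m = 5/2 (m = -5*(-1/2) = 5/2 ≈ 2.5000)
E(a, W) = 5/2
K(J, t) = -75/2 (K(J, t) = (5*(5/2))*(-3) = (25/2)*(-3) = -75/2)
T(f) = 1/75 (T(f) = -1/(2*(-75/2)) = -1/2*(-2/75) = 1/75)
-2352/N(-20, 190) + T(151)/((35*4)) = -2352/(-9) + 1/(75*((35*4))) = -2352*(-1/9) + (1/75)/140 = 784/3 + (1/75)*(1/140) = 784/3 + 1/10500 = 914667/3500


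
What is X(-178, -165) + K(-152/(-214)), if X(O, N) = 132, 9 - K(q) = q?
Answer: 15011/107 ≈ 140.29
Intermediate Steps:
K(q) = 9 - q
X(-178, -165) + K(-152/(-214)) = 132 + (9 - (-152)/(-214)) = 132 + (9 - (-152)*(-1)/214) = 132 + (9 - 1*76/107) = 132 + (9 - 76/107) = 132 + 887/107 = 15011/107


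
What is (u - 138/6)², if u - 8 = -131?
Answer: 21316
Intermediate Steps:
u = -123 (u = 8 - 131 = -123)
(u - 138/6)² = (-123 - 138/6)² = (-123 - 138*⅙)² = (-123 - 23)² = (-146)² = 21316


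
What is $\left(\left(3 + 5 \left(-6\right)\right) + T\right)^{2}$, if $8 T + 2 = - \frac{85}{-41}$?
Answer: $\frac{78375609}{107584} \approx 728.51$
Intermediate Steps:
$T = \frac{3}{328}$ ($T = - \frac{1}{4} + \frac{\left(-85\right) \frac{1}{-41}}{8} = - \frac{1}{4} + \frac{\left(-85\right) \left(- \frac{1}{41}\right)}{8} = - \frac{1}{4} + \frac{1}{8} \cdot \frac{85}{41} = - \frac{1}{4} + \frac{85}{328} = \frac{3}{328} \approx 0.0091463$)
$\left(\left(3 + 5 \left(-6\right)\right) + T\right)^{2} = \left(\left(3 + 5 \left(-6\right)\right) + \frac{3}{328}\right)^{2} = \left(\left(3 - 30\right) + \frac{3}{328}\right)^{2} = \left(-27 + \frac{3}{328}\right)^{2} = \left(- \frac{8853}{328}\right)^{2} = \frac{78375609}{107584}$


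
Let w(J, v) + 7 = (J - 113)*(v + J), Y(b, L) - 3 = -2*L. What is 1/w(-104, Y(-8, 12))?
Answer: 1/27118 ≈ 3.6876e-5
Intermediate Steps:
Y(b, L) = 3 - 2*L
w(J, v) = -7 + (-113 + J)*(J + v) (w(J, v) = -7 + (J - 113)*(v + J) = -7 + (-113 + J)*(J + v))
1/w(-104, Y(-8, 12)) = 1/(-7 + (-104)² - 113*(-104) - 113*(3 - 2*12) - 104*(3 - 2*12)) = 1/(-7 + 10816 + 11752 - 113*(3 - 24) - 104*(3 - 24)) = 1/(-7 + 10816 + 11752 - 113*(-21) - 104*(-21)) = 1/(-7 + 10816 + 11752 + 2373 + 2184) = 1/27118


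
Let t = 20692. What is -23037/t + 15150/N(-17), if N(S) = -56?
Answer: -2810481/10346 ≈ -271.65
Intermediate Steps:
-23037/t + 15150/N(-17) = -23037/20692 + 15150/(-56) = -23037*1/20692 + 15150*(-1/56) = -3291/2956 - 7575/28 = -2810481/10346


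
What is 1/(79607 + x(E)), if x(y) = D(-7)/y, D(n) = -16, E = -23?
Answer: 23/1830977 ≈ 1.2562e-5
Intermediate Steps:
x(y) = -16/y
1/(79607 + x(E)) = 1/(79607 - 16/(-23)) = 1/(79607 - 16*(-1/23)) = 1/(79607 + 16/23) = 1/(1830977/23) = 23/1830977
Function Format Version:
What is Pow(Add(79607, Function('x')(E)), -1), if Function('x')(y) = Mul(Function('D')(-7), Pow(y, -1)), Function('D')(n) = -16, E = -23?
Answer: Rational(23, 1830977) ≈ 1.2562e-5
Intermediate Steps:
Function('x')(y) = Mul(-16, Pow(y, -1))
Pow(Add(79607, Function('x')(E)), -1) = Pow(Add(79607, Mul(-16, Pow(-23, -1))), -1) = Pow(Add(79607, Mul(-16, Rational(-1, 23))), -1) = Pow(Add(79607, Rational(16, 23)), -1) = Pow(Rational(1830977, 23), -1) = Rational(23, 1830977)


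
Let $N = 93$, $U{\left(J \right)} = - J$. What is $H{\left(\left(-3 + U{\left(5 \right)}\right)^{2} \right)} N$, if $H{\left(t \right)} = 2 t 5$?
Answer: $59520$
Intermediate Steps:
$H{\left(t \right)} = 10 t$
$H{\left(\left(-3 + U{\left(5 \right)}\right)^{2} \right)} N = 10 \left(-3 - 5\right)^{2} \cdot 93 = 10 \left(-8\right)^{2} \cdot 93 = 10 \cdot 64 \cdot 93 = 640 \cdot 93 = 59520$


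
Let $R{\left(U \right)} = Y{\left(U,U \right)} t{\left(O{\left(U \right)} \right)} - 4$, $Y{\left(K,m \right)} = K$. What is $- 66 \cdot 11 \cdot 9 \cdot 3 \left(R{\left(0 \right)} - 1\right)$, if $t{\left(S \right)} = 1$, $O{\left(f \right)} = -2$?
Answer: $98010$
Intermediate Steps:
$R{\left(U \right)} = -4 + U$ ($R{\left(U \right)} = U 1 - 4 = U - 4 = -4 + U$)
$- 66 \cdot 11 \cdot 9 \cdot 3 \left(R{\left(0 \right)} - 1\right) = - 66 \cdot 11 \cdot 9 \cdot 3 \left(\left(-4 + 0\right) - 1\right) = \left(-66\right) 99 \cdot 3 \left(-4 - 1\right) = - 6534 \cdot 3 \left(-5\right) = \left(-6534\right) \left(-15\right) = 98010$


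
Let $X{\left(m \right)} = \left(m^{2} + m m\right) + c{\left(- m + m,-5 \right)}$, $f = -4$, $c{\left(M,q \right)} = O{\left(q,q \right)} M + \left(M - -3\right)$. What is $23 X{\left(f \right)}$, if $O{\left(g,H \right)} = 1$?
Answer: $805$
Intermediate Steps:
$c{\left(M,q \right)} = 3 + 2 M$ ($c{\left(M,q \right)} = 1 M + \left(M - -3\right) = M + \left(M + 3\right) = M + \left(3 + M\right) = 3 + 2 M$)
$X{\left(m \right)} = 3 + 2 m^{2}$ ($X{\left(m \right)} = \left(m^{2} + m m\right) + \left(3 + 2 \left(- m + m\right)\right) = \left(m^{2} + m^{2}\right) + \left(3 + 2 \cdot 0\right) = 2 m^{2} + \left(3 + 0\right) = 2 m^{2} + 3 = 3 + 2 m^{2}$)
$23 X{\left(f \right)} = 23 \left(3 + 2 \left(-4\right)^{2}\right) = 23 \left(3 + 2 \cdot 16\right) = 23 \left(3 + 32\right) = 23 \cdot 35 = 805$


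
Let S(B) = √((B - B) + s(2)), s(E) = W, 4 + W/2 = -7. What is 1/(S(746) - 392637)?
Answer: -392637/154163813791 - I*√22/154163813791 ≈ -2.5469e-6 - 3.0425e-11*I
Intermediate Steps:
W = -22 (W = -8 + 2*(-7) = -8 - 14 = -22)
s(E) = -22
S(B) = I*√22 (S(B) = √((B - B) - 22) = √(0 - 22) = √(-22) = I*√22)
1/(S(746) - 392637) = 1/(I*√22 - 392637) = 1/(-392637 + I*√22)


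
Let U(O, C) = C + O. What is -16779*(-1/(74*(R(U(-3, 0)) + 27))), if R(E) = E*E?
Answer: 5593/888 ≈ 6.2984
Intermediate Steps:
R(E) = E**2
-16779*(-1/(74*(R(U(-3, 0)) + 27))) = -16779*(-1/(74*((0 - 3)**2 + 27))) = -16779*(-1/(74*((-3)**2 + 27))) = -16779*(-1/(74*(9 + 27))) = -16779/(36*(-74)) = -16779/(-2664) = -16779*(-1/2664) = 5593/888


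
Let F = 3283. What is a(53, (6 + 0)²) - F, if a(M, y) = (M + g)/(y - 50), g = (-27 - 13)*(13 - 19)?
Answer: -46255/14 ≈ -3303.9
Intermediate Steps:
g = 240 (g = -40*(-6) = 240)
a(M, y) = (240 + M)/(-50 + y) (a(M, y) = (M + 240)/(y - 50) = (240 + M)/(-50 + y))
a(53, (6 + 0)²) - F = (240 + 53)/(-50 + (6 + 0)²) - 1*3283 = 293/(-50 + 6²) - 3283 = 293/(-50 + 36) - 3283 = 293/(-14) - 3283 = -1/14*293 - 3283 = -293/14 - 3283 = -46255/14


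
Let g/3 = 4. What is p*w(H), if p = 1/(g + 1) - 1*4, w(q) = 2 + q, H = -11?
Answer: 459/13 ≈ 35.308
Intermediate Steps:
g = 12 (g = 3*4 = 12)
p = -51/13 (p = 1/(12 + 1) - 1*4 = 1/13 - 4 = -51/13 ≈ -3.9231)
p*w(H) = -51*(2 - 11)/13 = -51/13*(-9) = 459/13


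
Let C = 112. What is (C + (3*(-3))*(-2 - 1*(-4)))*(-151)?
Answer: -14194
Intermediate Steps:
(C + (3*(-3))*(-2 - 1*(-4)))*(-151) = (112 + (3*(-3))*(-2 - 1*(-4)))*(-151) = (112 - 9*(-2 + 4))*(-151) = (112 - 9*2)*(-151) = (112 - 18)*(-151) = 94*(-151) = -14194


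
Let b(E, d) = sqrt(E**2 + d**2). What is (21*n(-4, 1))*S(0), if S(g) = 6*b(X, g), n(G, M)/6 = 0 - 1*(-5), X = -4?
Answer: 15120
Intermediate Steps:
n(G, M) = 30 (n(G, M) = 6*(0 - 1*(-5)) = 6*(0 + 5) = 6*5 = 30)
S(g) = 6*sqrt(16 + g**2) (S(g) = 6*sqrt((-4)**2 + g**2) = 6*sqrt(16 + g**2))
(21*n(-4, 1))*S(0) = (21*30)*(6*sqrt(16 + 0**2)) = 630*(6*sqrt(16 + 0)) = 630*(6*sqrt(16)) = 630*(6*4) = 630*24 = 15120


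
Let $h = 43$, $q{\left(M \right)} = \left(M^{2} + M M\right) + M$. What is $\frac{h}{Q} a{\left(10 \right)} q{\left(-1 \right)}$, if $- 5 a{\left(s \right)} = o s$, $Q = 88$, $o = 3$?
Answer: $- \frac{129}{44} \approx -2.9318$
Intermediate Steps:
$q{\left(M \right)} = M + 2 M^{2}$ ($q{\left(M \right)} = \left(M^{2} + M^{2}\right) + M = 2 M^{2} + M = M + 2 M^{2}$)
$a{\left(s \right)} = - \frac{3 s}{5}$
$\frac{h}{Q} a{\left(10 \right)} q{\left(-1 \right)} = \frac{43}{88} \left(\left(- \frac{3}{5}\right) 10\right) \left(- (1 + 2 \left(-1\right))\right) = 43 \cdot \frac{1}{88} \left(-6\right) \left(- (1 - 2)\right) = \frac{43}{88} \left(-6\right) \left(\left(-1\right) \left(-1\right)\right) = \left(- \frac{129}{44}\right) 1 = - \frac{129}{44}$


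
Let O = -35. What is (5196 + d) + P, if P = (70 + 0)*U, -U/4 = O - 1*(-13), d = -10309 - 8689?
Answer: -7642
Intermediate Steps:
d = -18998
U = 88 (U = -4*(-35 - 1*(-13)) = -4*(-35 + 13) = -4*(-22) = 88)
P = 6160 (P = (70 + 0)*88 = 70*88 = 6160)
(5196 + d) + P = (5196 - 18998) + 6160 = -13802 + 6160 = -7642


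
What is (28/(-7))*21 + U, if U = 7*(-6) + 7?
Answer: -119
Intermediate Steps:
U = -35 (U = -42 + 7 = -35)
(28/(-7))*21 + U = (28/(-7))*21 - 35 = (28*(-⅐))*21 - 35 = -4*21 - 35 = -84 - 35 = -119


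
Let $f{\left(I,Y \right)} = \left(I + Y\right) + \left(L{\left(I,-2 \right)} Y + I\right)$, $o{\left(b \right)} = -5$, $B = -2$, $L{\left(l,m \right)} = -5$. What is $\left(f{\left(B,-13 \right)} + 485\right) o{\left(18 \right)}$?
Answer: $-2665$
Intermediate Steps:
$f{\left(I,Y \right)} = - 4 Y + 2 I$ ($f{\left(I,Y \right)} = \left(I + Y\right) + \left(- 5 Y + I\right) = \left(I + Y\right) + \left(I - 5 Y\right) = - 4 Y + 2 I$)
$\left(f{\left(B,-13 \right)} + 485\right) o{\left(18 \right)} = \left(\left(\left(-4\right) \left(-13\right) + 2 \left(-2\right)\right) + 485\right) \left(-5\right) = \left(\left(52 - 4\right) + 485\right) \left(-5\right) = \left(48 + 485\right) \left(-5\right) = 533 \left(-5\right) = -2665$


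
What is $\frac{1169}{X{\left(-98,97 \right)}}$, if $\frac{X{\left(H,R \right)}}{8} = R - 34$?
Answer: $\frac{167}{72} \approx 2.3194$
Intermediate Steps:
$X{\left(H,R \right)} = -272 + 8 R$ ($X{\left(H,R \right)} = 8 \left(R - 34\right) = 8 \left(-34 + R\right) = -272 + 8 R$)
$\frac{1169}{X{\left(-98,97 \right)}} = \frac{1169}{-272 + 8 \cdot 97} = \frac{1169}{-272 + 776} = \frac{1169}{504} = 1169 \cdot \frac{1}{504} = \frac{167}{72}$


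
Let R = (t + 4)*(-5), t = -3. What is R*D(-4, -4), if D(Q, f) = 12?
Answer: -60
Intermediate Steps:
R = -5 (R = (-3 + 4)*(-5) = 1*(-5) = -5)
R*D(-4, -4) = -5*12 = -60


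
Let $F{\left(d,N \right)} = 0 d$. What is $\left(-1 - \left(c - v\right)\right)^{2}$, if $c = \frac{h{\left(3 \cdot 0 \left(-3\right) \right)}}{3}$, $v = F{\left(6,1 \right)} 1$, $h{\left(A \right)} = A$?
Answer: $1$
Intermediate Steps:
$F{\left(d,N \right)} = 0$
$v = 0$ ($v = 0 \cdot 1 = 0$)
$c = 0$ ($c = \frac{3 \cdot 0 \left(-3\right)}{3} = 0 \left(-3\right) \frac{1}{3} = 0 \cdot \frac{1}{3} = 0$)
$\left(-1 - \left(c - v\right)\right)^{2} = \left(-1 + \left(0 - 0\right)\right)^{2} = \left(-1 + \left(0 + 0\right)\right)^{2} = \left(-1 + 0\right)^{2} = \left(-1\right)^{2} = 1$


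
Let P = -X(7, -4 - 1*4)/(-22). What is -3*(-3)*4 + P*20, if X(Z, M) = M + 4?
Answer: 356/11 ≈ 32.364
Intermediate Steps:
X(Z, M) = 4 + M
P = -2/11 (P = -(4 + (-4 - 1*4))/(-22) = -(4 + (-4 - 4))*(-1/22) = -(4 - 8)*(-1/22) = -1*(-4)*(-1/22) = 4*(-1/22) = -2/11 ≈ -0.18182)
-3*(-3)*4 + P*20 = -3*(-3)*4 - 2/11*20 = 9*4 - 40/11 = 36 - 40/11 = 356/11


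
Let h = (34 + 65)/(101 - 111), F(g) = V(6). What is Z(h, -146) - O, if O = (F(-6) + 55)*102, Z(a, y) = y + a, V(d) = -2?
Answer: -55619/10 ≈ -5561.9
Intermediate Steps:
F(g) = -2
h = -99/10 (h = 99/(-10) = 99*(-1/10) = -99/10 ≈ -9.9000)
Z(a, y) = a + y
O = 5406 (O = (-2 + 55)*102 = 53*102 = 5406)
Z(h, -146) - O = (-99/10 - 146) - 1*5406 = -1559/10 - 5406 = -55619/10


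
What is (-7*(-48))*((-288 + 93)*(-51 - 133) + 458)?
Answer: 12209568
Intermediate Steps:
(-7*(-48))*((-288 + 93)*(-51 - 133) + 458) = 336*(-195*(-184) + 458) = 336*(35880 + 458) = 336*36338 = 12209568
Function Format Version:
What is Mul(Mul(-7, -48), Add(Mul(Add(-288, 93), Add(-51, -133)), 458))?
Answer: 12209568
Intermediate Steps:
Mul(Mul(-7, -48), Add(Mul(Add(-288, 93), Add(-51, -133)), 458)) = Mul(336, Add(Mul(-195, -184), 458)) = Mul(336, Add(35880, 458)) = Mul(336, 36338) = 12209568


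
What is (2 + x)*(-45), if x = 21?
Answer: -1035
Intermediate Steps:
(2 + x)*(-45) = (2 + 21)*(-45) = 23*(-45) = -1035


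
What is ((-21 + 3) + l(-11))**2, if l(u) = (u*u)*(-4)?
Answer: 252004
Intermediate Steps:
l(u) = -4*u**2 (l(u) = u**2*(-4) = -4*u**2)
((-21 + 3) + l(-11))**2 = ((-21 + 3) - 4*(-11)**2)**2 = (-18 - 4*121)**2 = (-18 - 484)**2 = (-502)**2 = 252004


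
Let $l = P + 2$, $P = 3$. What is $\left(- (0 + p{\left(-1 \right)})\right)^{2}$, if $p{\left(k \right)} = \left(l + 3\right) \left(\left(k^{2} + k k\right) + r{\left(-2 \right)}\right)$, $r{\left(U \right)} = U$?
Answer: $0$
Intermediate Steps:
$l = 5$ ($l = 3 + 2 = 5$)
$p{\left(k \right)} = -16 + 16 k^{2}$ ($p{\left(k \right)} = \left(5 + 3\right) \left(\left(k^{2} + k k\right) - 2\right) = 8 \left(\left(k^{2} + k^{2}\right) - 2\right) = 8 \left(2 k^{2} - 2\right) = 8 \left(-2 + 2 k^{2}\right) = -16 + 16 k^{2}$)
$\left(- (0 + p{\left(-1 \right)})\right)^{2} = \left(- (0 - \left(16 - 16 \left(-1\right)^{2}\right))\right)^{2} = \left(- (0 + \left(-16 + 16 \cdot 1\right))\right)^{2} = \left(- (0 + \left(-16 + 16\right))\right)^{2} = \left(- (0 + 0)\right)^{2} = \left(\left(-1\right) 0\right)^{2} = 0^{2} = 0$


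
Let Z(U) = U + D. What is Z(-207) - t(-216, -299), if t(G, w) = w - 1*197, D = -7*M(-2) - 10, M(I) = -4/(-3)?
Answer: 809/3 ≈ 269.67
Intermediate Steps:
M(I) = 4/3 (M(I) = -4*(-1/3) = 4/3)
D = -58/3 (D = -7*4/3 - 10 = -28/3 - 10 = -58/3 ≈ -19.333)
t(G, w) = -197 + w (t(G, w) = w - 197 = -197 + w)
Z(U) = -58/3 + U (Z(U) = U - 58/3 = -58/3 + U)
Z(-207) - t(-216, -299) = (-58/3 - 207) - (-197 - 299) = -679/3 - 1*(-496) = -679/3 + 496 = 809/3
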